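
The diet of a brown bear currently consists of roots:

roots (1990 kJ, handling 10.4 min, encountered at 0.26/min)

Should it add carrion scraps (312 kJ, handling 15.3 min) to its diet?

Intake rate on the current diet: R = (0.26×1990) / (1 + 0.26×10.4) = 517.4/3.704 = 139.7 kJ/min.
Profitability of carrion scraps: 312/15.3 = 20.39 kJ/min.
Since 20.39 < R, time spent handling carrion scraps is better spent searching.

No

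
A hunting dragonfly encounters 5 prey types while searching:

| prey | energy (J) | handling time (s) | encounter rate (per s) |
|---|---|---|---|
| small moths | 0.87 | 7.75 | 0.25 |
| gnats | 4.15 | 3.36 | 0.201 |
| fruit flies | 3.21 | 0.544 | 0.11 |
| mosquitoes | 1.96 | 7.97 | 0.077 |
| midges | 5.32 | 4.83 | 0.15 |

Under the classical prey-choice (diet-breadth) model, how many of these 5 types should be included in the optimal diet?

E/h in descending order: fruit flies 5.9, gnats 1.24, midges 1.1, mosquitoes 0.246, small moths 0.112 J/s. The optimal diet is the largest prefix of this list for which every included type satisfies E_i/h_i > R on the types above it.
Rate on top 1: 0.3332. gnats: 1.24 > 0.3332 → include.
Rate on top 2: 0.6842. midges: 1.1 > 0.6842 → include.
Rate on top 3: 0.8071. mosquitoes: 0.246 < 0.8071 → exclude; stop.
Optimal diet: fruit flies, gnats, midges — 3 of 5 types.

3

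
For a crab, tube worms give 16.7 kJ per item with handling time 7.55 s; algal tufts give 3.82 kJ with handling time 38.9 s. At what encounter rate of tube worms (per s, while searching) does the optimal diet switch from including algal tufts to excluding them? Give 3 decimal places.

0.006 per s

Drop algal tufts once their profitability E₂/h₂ falls below the rate achievable on tube worms alone: E₂/h₂ = λE₁/(1 + λh₁).
Solve for λ: λE₁h₂ = E₂(1 + λh₁) → λ(E₁h₂ − E₂h₁) = E₂ → λ = E₂/(E₁h₂ − E₂h₁).
λ = 3.82/(16.7×38.9 − 3.82×7.55) = 3.82/620.8 = 0.006153 per s.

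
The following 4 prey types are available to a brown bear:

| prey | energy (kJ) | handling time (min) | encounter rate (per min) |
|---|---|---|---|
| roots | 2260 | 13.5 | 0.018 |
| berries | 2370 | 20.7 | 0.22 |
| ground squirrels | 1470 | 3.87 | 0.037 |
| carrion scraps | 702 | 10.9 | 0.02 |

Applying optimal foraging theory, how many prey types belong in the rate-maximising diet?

3

Rank by E/h (kJ/min): ground squirrels 380, roots 167, berries 114, carrion scraps 64.4. Include each in turn until the next type's E/h falls below the running intake rate.
Rate on top 1: 47.58. roots: 167 > 47.58 → include.
Rate on top 2: 68.58. berries: 114 > 68.58 → include.
Rate on top 3: 103.8. carrion scraps: 64.4 < 103.8 → exclude; stop.
Optimal diet: ground squirrels, roots, berries — 3 of 4 types.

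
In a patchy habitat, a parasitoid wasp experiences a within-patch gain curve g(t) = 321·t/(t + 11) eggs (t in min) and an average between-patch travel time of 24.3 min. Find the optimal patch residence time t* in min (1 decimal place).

16.3 min

Optimal t* satisfies g'(t*) = g(t*)/(T + t*).
g'(t) = 321·11/(t + 11)². Setting 321·11/(t+11)² = 321t/[(t+11)(24.3+t)] gives 11(24.3+t) = t(t+11), so t² = 11×24.3 = 267.3.
t* = √267.3 = 16.35 min.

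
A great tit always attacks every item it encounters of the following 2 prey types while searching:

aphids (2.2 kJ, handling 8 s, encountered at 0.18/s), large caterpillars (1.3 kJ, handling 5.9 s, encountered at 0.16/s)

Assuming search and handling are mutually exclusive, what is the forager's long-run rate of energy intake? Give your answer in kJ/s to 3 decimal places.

Energy encountered per unit search time: 0.18×2.2 + 0.16×1.3 = 0.604 kJ/s.
Handling time per unit search time: 0.18×8 + 0.16×5.9 = 2.384.
Rate = 0.604/(1 + 2.384) = 0.1785 kJ/s.

0.178 kJ/s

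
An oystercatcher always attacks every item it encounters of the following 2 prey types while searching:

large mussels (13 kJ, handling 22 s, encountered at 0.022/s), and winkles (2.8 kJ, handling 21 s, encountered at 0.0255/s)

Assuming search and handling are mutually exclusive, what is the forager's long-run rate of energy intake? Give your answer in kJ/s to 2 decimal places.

0.18 kJ/s

R = (0.022×13 + 0.0255×2.8) / (1 + 0.022×22 + 0.0255×21) = 0.3574/2.019 = 0.177 kJ/s.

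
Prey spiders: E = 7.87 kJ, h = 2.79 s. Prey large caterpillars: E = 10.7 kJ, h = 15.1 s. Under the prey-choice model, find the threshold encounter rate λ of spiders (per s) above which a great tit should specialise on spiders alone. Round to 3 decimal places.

0.120 per s

At the threshold, the rate on spiders alone equals the profitability of large caterpillars: λ·7.87/(1 + λ·2.79) = 10.7/15.1 = 0.7086.
Rearranging, λ(7.87 − 0.7086×2.79) = 0.7086, so λ = 0.7086/5.893 = 0.1202 per s.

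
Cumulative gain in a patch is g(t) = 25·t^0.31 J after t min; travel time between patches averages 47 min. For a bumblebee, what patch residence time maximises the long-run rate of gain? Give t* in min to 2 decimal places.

21.12 min

By the marginal value theorem, leave when the instantaneous gain rate g'(t) equals the habitat-wide average g(t)/(T + t).
g'(t) = 0.31·25·t^-0.69. Setting 0.31·25·t^-0.69 = 25·t^0.31/(47+t) gives 0.31(47+t) = t, so 0.69·t = 0.31×47.
t* = 0.31×47/0.69 = 21.12 min.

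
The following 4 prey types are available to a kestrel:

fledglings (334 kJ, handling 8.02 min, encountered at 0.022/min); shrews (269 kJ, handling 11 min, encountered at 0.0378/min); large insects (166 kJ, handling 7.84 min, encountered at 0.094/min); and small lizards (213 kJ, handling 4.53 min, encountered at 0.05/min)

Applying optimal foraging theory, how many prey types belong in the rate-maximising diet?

Rank by E/h (kJ/min): small lizards 47, fledglings 41.6, shrews 24.5, large insects 21.2. Include each in turn until the next type's E/h falls below the running intake rate.
Rate on top 1: 8.683. fledglings: 41.6 > 8.683 → include.
Rate on top 2: 12.83. shrews: 24.5 > 12.83 → include.
Rate on top 3: 15.49. large insects: 21.2 > 15.49 → include.
Optimal diet: small lizards, fledglings, shrews, large insects — 4 of 4 types.

4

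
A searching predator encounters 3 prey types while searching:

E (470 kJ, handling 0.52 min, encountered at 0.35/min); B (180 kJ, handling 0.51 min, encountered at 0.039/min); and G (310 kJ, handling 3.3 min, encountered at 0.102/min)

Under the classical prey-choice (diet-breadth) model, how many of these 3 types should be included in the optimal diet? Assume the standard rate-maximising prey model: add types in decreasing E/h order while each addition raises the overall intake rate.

2

Rank by E/h (kJ/min): E 904, B 353, G 93.9. Include each in turn until the next type's E/h falls below the running intake rate.
Rate on top 1: 139.2. B: 353 > 139.2 → include.
Rate on top 2: 142.7. G: 93.9 < 142.7 → exclude; stop.
Optimal diet: E, B — 2 of 3 types.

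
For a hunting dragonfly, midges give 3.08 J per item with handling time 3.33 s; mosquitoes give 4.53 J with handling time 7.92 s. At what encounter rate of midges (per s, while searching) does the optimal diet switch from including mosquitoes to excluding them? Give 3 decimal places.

0.487 per s

At the threshold, the rate on midges alone equals the profitability of mosquitoes: λ·3.08/(1 + λ·3.33) = 4.53/7.92 = 0.572.
Rearranging, λ(3.08 − 0.572×3.33) = 0.572, so λ = 0.572/1.175 = 0.4866 per s.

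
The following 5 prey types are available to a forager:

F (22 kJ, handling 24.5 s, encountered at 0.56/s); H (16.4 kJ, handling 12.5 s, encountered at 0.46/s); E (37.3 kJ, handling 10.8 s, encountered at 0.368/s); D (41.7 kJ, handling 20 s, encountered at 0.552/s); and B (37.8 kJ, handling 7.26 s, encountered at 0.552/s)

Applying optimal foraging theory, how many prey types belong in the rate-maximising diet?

Profitabilities (E/h, kJ/s): B 5.21, E 3.45, D 2.08, H 1.31, F 0.898. Add prey in this order while the next type's profitability exceeds the intake rate on those already taken.
Rate on top 1: 4.167. E: 3.45 < 4.167 → exclude; stop.
Optimal diet: B — 1 of 5 types.

1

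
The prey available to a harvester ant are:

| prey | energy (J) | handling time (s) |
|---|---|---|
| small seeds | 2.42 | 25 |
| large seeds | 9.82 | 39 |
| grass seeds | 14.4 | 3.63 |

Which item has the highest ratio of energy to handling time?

In descending order of E/h:
grass seeds: 14.4/3.63 = 3.97 J/s
large seeds: 9.82/39 = 0.252 J/s
small seeds: 2.42/25 = 0.0968 J/s

grass seeds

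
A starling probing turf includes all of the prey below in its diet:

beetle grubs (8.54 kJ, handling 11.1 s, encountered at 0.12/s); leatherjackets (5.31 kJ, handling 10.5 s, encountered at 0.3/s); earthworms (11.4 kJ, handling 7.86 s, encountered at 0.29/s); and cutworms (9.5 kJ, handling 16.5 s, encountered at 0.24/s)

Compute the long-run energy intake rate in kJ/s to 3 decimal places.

Energy encountered per unit search time: 0.12×8.54 + 0.3×5.31 + 0.29×11.4 + 0.24×9.5 = 8.204 kJ/s.
Handling time per unit search time: 0.12×11.1 + 0.3×10.5 + 0.29×7.86 + 0.24×16.5 = 10.72.
Rate = 8.204/(1 + 10.72) = 0.6999 kJ/s.

0.700 kJ/s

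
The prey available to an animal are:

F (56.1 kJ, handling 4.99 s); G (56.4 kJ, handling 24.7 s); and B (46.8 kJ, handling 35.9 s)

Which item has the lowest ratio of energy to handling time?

B

Profitability E/h (kJ/s): F = 56.1/4.99 = 11.2, G = 56.4/24.7 = 2.28, B = 46.8/35.9 = 1.3.
Ranked: F > G > B.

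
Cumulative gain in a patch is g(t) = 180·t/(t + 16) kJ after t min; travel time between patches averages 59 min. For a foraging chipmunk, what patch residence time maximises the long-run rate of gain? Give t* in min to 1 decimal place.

30.7 min

Maximise g(t)/(T+t): set derivative to zero → g'(t)(T+t) = g(t).
g'(t) = 180·16/(t + 16)². Setting 180·16/(t+16)² = 180t/[(t+16)(59+t)] gives 16(59+t) = t(t+16), so t² = 16×59 = 944.
t* = √944 = 30.72 min.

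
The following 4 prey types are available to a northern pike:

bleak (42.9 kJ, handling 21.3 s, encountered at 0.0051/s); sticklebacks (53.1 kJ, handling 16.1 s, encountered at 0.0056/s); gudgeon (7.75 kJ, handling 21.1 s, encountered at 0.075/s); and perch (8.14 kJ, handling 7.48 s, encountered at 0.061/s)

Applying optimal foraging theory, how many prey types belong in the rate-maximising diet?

3

Profitabilities (E/h, kJ/s): sticklebacks 3.3, bleak 2.01, perch 1.09, gudgeon 0.367. Add prey in this order while the next type's profitability exceeds the intake rate on those already taken.
Rate on top 1: 0.2728. bleak: 2.01 > 0.2728 → include.
Rate on top 2: 0.4306. perch: 1.09 > 0.4306 → include.
Rate on top 3: 0.6119. gudgeon: 0.367 < 0.6119 → exclude; stop.
Optimal diet: sticklebacks, bleak, perch — 3 of 4 types.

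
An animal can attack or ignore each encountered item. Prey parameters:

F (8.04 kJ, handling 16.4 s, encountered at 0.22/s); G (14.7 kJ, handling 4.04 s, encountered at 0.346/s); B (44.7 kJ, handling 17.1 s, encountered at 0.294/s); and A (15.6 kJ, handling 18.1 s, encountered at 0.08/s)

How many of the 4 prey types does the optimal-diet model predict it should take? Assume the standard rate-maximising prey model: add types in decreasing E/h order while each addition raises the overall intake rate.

E/h in descending order: G 3.64, B 2.61, A 0.862, F 0.49 kJ/s. The optimal diet is the largest prefix of this list for which every included type satisfies E_i/h_i > R on the types above it.
Rate on top 1: 2.121. B: 2.61 > 2.121 → include.
Rate on top 2: 2.455. A: 0.862 < 2.455 → exclude; stop.
Optimal diet: G, B — 2 of 4 types.

2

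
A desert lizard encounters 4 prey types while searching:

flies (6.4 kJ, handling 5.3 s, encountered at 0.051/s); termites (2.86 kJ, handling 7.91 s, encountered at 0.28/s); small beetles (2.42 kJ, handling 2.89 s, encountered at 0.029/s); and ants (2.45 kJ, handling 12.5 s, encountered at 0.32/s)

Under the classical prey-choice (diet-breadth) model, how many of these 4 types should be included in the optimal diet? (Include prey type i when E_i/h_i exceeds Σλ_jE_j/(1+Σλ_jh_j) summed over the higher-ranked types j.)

Profitabilities (E/h, kJ/s): flies 1.21, small beetles 0.837, termites 0.362, ants 0.196. Add prey in this order while the next type's profitability exceeds the intake rate on those already taken.
Rate on top 1: 0.2569. small beetles: 0.837 > 0.2569 → include.
Rate on top 2: 0.2929. termites: 0.362 > 0.2929 → include.
Rate on top 3: 0.3355. ants: 0.196 < 0.3355 → exclude; stop.
Optimal diet: flies, small beetles, termites — 3 of 4 types.

3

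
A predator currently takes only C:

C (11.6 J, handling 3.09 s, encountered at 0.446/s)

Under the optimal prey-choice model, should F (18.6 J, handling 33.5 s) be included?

On C alone, R = ΣλE/(1+Σλh) = 5.174/2.378 = 2.175 J/s.
F: E/h = 18.6/33.5 = 0.5552 J/s.
Since 0.5552 < R, time spent handling F is better spent searching.

No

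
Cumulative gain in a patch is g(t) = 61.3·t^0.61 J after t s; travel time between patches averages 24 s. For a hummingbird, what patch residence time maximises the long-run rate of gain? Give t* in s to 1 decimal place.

37.5 s

Maximise g(t)/(T+t): set derivative to zero → g'(t)(T+t) = g(t).
g'(t) = 0.61·61.3·t^-0.39. Setting 0.61·61.3·t^-0.39 = 61.3·t^0.61/(24+t) gives 0.61(24+t) = t, so 0.39·t = 0.61×24.
t* = 0.61×24/0.39 = 37.54 s.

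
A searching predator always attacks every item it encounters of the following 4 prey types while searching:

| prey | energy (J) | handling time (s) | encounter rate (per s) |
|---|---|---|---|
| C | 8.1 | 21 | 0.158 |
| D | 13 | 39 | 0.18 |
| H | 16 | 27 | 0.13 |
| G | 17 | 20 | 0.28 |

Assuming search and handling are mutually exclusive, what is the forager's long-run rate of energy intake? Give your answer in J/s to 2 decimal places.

0.51 J/s

Energy encountered per unit search time: 0.158×8.1 + 0.18×13 + 0.13×16 + 0.28×17 = 10.46 J/s.
Handling time per unit search time: 0.158×21 + 0.18×39 + 0.13×27 + 0.28×20 = 19.45.
Rate = 10.46/(1 + 19.45) = 0.5115 J/s.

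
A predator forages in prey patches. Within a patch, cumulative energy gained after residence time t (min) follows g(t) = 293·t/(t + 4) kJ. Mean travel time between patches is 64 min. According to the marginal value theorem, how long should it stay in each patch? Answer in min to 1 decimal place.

16.0 min

Maximise g(t)/(T+t): set derivative to zero → g'(t)(T+t) = g(t).
g'(t) = 293·4/(t + 4)². Setting 293·4/(t+4)² = 293t/[(t+4)(64+t)] gives 4(64+t) = t(t+4), so t² = 4×64 = 256.
t* = √256 = 16 min.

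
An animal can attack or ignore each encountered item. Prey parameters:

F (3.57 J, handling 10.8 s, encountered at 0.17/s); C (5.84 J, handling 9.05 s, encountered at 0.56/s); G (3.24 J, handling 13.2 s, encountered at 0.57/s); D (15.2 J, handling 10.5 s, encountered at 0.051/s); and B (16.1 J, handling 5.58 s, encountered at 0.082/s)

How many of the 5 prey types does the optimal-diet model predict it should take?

E/h in descending order: B 2.89, D 1.45, C 0.645, F 0.331, G 0.245 J/s. The optimal diet is the largest prefix of this list for which every included type satisfies E_i/h_i > R on the types above it.
Rate on top 1: 0.9058. D: 1.45 > 0.9058 → include.
Rate on top 2: 1.051. C: 0.645 < 1.051 → exclude; stop.
Optimal diet: B, D — 2 of 5 types.

2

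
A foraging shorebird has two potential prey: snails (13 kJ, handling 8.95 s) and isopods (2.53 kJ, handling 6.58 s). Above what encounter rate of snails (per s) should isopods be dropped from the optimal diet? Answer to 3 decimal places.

At the threshold, the rate on snails alone equals the profitability of isopods: λ·13/(1 + λ·8.95) = 2.53/6.58 = 0.3845.
Rearranging, λ(13 − 0.3845×8.95) = 0.3845, so λ = 0.3845/9.559 = 0.04022 per s.

0.040 per s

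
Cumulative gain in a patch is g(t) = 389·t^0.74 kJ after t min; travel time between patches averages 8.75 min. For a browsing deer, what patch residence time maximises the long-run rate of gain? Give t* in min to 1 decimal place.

24.9 min

Maximise g(t)/(T+t): set derivative to zero → g'(t)(T+t) = g(t).
g'(t) = 0.74·389·t^-0.26. Setting 0.74·389·t^-0.26 = 389·t^0.74/(8.75+t) gives 0.74(8.75+t) = t, so 0.26·t = 0.74×8.75.
t* = 0.74×8.75/0.26 = 24.9 min.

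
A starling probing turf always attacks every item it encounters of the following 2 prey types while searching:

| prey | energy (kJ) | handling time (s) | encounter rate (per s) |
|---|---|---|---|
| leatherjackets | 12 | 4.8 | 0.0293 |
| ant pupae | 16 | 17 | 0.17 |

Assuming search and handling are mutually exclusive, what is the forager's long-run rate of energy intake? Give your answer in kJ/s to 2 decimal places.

0.76 kJ/s

Energy encountered per unit search time: 0.0293×12 + 0.17×16 = 3.072 kJ/s.
Handling time per unit search time: 0.0293×4.8 + 0.17×17 = 3.031.
Rate = 3.072/(1 + 3.031) = 0.7621 kJ/s.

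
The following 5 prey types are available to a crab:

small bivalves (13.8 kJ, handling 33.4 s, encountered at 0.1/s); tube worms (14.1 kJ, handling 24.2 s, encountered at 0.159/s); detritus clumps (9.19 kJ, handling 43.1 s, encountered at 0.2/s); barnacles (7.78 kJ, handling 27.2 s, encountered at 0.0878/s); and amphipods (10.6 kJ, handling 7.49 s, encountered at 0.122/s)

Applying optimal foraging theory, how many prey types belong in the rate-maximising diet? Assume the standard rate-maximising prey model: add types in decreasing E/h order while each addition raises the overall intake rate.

Rank by E/h (kJ/s): amphipods 1.42, tube worms 0.583, small bivalves 0.413, barnacles 0.286, detritus clumps 0.213. Include each in turn until the next type's E/h falls below the running intake rate.
Rate on top 1: 0.6757. tube worms: 0.583 < 0.6757 → exclude; stop.
Optimal diet: amphipods — 1 of 5 types.

1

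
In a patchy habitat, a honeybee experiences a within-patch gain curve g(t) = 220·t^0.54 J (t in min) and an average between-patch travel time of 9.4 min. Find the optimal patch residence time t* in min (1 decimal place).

11.0 min

Optimal t* satisfies g'(t*) = g(t*)/(T + t*).
g'(t) = 0.54·220·t^-0.46. Setting 0.54·220·t^-0.46 = 220·t^0.54/(9.4+t) gives 0.54(9.4+t) = t, so 0.46·t = 0.54×9.4.
t* = 0.54×9.4/0.46 = 11.03 min.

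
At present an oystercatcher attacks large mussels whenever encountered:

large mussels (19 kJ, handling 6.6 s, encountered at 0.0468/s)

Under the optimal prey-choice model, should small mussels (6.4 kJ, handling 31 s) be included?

Intake rate on the current diet: R = (0.0468×19) / (1 + 0.0468×6.6) = 0.8892/1.309 = 0.6794 kJ/s.
Profitability of small mussels: 6.4/31 = 0.2065 kJ/s.
0.2065 < 0.6794, so adding small mussels would lower the average — exclude it.

No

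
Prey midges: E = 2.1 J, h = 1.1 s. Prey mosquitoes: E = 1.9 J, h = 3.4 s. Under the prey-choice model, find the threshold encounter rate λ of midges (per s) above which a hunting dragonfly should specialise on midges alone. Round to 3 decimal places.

The zero-one rule: include mosquitoes iff E₂/h₂ > λE₁/(1+λh₁). Equality gives the switch point.
λE₁h₂ = E₂ + λE₂h₁ ⇒ λ = E₂/(E₁h₂ − E₂h₁) = 1.9/(7.14 − 2.09) = 0.3762 per s.

0.376 per s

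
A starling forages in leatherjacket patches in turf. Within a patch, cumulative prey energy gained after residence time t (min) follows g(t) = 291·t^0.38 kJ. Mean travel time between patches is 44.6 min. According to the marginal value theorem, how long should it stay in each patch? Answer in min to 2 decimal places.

Optimal t* satisfies g'(t*) = g(t*)/(T + t*).
g'(t) = 0.38·291·t^-0.62. Setting 0.38·291·t^-0.62 = 291·t^0.38/(44.6+t) gives 0.38(44.6+t) = t, so 0.62·t = 0.38×44.6.
t* = 0.38×44.6/0.62 = 27.34 min.

27.34 min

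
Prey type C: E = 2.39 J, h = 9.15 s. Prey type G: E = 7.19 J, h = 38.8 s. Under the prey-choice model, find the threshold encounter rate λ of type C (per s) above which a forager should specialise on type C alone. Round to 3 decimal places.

0.267 per s

At the threshold, the rate on type C alone equals the profitability of type G: λ·2.39/(1 + λ·9.15) = 7.19/38.8 = 0.1853.
Rearranging, λ(2.39 − 0.1853×9.15) = 0.1853, so λ = 0.1853/0.6944 = 0.2669 per s.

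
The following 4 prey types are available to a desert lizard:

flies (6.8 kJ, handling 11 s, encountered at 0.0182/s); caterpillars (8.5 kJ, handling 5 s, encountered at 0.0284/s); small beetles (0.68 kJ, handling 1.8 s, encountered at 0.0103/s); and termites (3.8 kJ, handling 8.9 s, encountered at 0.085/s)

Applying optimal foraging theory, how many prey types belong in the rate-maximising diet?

Profitabilities (E/h, kJ/s): caterpillars 1.7, flies 0.618, termites 0.427, small beetles 0.378. Add prey in this order while the next type's profitability exceeds the intake rate on those already taken.
Rate on top 1: 0.2114. flies: 0.618 > 0.2114 → include.
Rate on top 2: 0.2721. termites: 0.427 > 0.2721 → include.
Rate on top 3: 0.3279. small beetles: 0.378 > 0.3279 → include.
Optimal diet: caterpillars, flies, termites, small beetles — 4 of 4 types.

4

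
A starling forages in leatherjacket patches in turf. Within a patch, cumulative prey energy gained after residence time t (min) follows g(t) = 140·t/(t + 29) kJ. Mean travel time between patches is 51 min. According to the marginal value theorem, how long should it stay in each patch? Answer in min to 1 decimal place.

Optimal t* satisfies g'(t*) = g(t*)/(T + t*).
g'(t) = 140·29/(t + 29)². Setting 140·29/(t+29)² = 140t/[(t+29)(51+t)] gives 29(51+t) = t(t+29), so t² = 29×51 = 1479.
t* = √1479 = 38.46 min.

38.5 min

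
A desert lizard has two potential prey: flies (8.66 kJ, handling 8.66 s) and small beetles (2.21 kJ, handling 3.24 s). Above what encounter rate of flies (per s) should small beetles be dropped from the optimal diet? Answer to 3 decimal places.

0.248 per s

At the threshold, the rate on flies alone equals the profitability of small beetles: λ·8.66/(1 + λ·8.66) = 2.21/3.24 = 0.6821.
Rearranging, λ(8.66 − 0.6821×8.66) = 0.6821, so λ = 0.6821/2.753 = 0.2478 per s.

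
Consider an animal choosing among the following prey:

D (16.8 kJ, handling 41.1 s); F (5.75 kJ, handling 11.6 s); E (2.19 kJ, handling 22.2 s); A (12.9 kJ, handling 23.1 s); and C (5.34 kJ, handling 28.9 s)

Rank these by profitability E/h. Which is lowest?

In descending order of E/h:
A: 12.9/23.1 = 0.558 kJ/s
F: 5.75/11.6 = 0.496 kJ/s
D: 16.8/41.1 = 0.409 kJ/s
C: 5.34/28.9 = 0.185 kJ/s
E: 2.19/22.2 = 0.0986 kJ/s

E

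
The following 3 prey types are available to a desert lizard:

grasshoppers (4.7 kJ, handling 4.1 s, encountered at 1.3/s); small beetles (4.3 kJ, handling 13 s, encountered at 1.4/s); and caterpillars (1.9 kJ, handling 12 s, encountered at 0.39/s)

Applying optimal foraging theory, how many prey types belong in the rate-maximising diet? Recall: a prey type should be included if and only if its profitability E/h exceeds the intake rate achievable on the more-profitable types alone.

1

E/h in descending order: grasshoppers 1.15, small beetles 0.331, caterpillars 0.158 kJ/s. The optimal diet is the largest prefix of this list for which every included type satisfies E_i/h_i > R on the types above it.
Rate on top 1: 0.9652. small beetles: 0.331 < 0.9652 → exclude; stop.
Optimal diet: grasshoppers — 1 of 3 types.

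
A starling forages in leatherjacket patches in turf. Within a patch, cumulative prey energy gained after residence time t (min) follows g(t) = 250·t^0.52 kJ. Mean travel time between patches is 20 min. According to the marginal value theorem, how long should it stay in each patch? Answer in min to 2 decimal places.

By the marginal value theorem, leave when the instantaneous gain rate g'(t) equals the habitat-wide average g(t)/(T + t).
g'(t) = 0.52·250·t^-0.48. Setting 0.52·250·t^-0.48 = 250·t^0.52/(20+t) gives 0.52(20+t) = t, so 0.48·t = 0.52×20.
t* = 0.52×20/0.48 = 21.67 min.

21.67 min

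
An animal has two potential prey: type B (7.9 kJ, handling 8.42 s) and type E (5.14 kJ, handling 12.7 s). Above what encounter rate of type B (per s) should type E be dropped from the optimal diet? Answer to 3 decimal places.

0.090 per s

Drop type E once their profitability E₂/h₂ falls below the rate achievable on type B alone: E₂/h₂ = λE₁/(1 + λh₁).
Solve for λ: λE₁h₂ = E₂(1 + λh₁) → λ(E₁h₂ − E₂h₁) = E₂ → λ = E₂/(E₁h₂ − E₂h₁).
λ = 5.14/(7.9×12.7 − 5.14×8.42) = 5.14/57.05 = 0.09009 per s.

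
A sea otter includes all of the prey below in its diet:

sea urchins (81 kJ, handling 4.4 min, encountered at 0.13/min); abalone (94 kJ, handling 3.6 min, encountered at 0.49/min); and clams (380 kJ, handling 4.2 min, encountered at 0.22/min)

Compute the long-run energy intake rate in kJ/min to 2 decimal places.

R = Σλ_iE_i / (1 + Σλ_ih_i)
Numerator: 0.13×81 + 0.49×94 + 0.22×380 = 140.2
Denominator: 1 + 0.13×4.4 + 0.49×3.6 + 0.22×4.2 = 4.26
R = 140.2/4.26 = 32.91 kJ/min

32.91 kJ/min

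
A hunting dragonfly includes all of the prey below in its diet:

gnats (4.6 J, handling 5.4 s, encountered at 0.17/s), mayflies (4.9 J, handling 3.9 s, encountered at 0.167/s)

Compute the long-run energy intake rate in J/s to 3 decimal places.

0.623 J/s

Energy encountered per unit search time: 0.17×4.6 + 0.167×4.9 = 1.6 J/s.
Handling time per unit search time: 0.17×5.4 + 0.167×3.9 = 1.569.
Rate = 1.6/(1 + 1.569) = 0.6229 J/s.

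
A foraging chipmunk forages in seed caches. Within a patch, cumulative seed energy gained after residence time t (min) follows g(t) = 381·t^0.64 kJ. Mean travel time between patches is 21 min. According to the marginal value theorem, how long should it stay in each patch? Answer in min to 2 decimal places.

37.33 min

By the marginal value theorem, leave when the instantaneous gain rate g'(t) equals the habitat-wide average g(t)/(T + t).
g'(t) = 0.64·381·t^-0.36. Setting 0.64·381·t^-0.36 = 381·t^0.64/(21+t) gives 0.64(21+t) = t, so 0.36·t = 0.64×21.
t* = 0.64×21/0.36 = 37.33 min.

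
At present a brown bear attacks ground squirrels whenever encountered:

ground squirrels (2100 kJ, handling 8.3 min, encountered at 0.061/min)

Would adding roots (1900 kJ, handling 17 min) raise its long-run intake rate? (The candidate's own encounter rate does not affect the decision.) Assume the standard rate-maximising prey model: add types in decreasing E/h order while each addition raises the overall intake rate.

Yes

Current rate: (0.061×2100)/(1 + 0.061×8.3) = 85.04 kJ/min.
Profitability of roots: 1900/17 = 111.8 kJ/min.
111.8 > 85.04, so adding roots raises the average — include it.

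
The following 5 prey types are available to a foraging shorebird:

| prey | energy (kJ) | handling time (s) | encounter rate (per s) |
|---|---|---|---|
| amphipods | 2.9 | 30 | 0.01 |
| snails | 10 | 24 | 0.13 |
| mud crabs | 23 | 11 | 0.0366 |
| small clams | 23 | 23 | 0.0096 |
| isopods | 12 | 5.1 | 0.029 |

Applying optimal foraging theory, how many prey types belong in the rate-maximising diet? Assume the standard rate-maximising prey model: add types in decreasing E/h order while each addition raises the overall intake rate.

3

Profitabilities (E/h, kJ/s): isopods 2.35, mud crabs 2.09, small clams 1, snails 0.417, amphipods 0.0967. Add prey in this order while the next type's profitability exceeds the intake rate on those already taken.
Rate on top 1: 0.3032. mud crabs: 2.09 > 0.3032 → include.
Rate on top 2: 0.7674. small clams: 1 > 0.7674 → include.
Rate on top 3: 0.7964. snails: 0.417 < 0.7964 → exclude; stop.
Optimal diet: isopods, mud crabs, small clams — 3 of 5 types.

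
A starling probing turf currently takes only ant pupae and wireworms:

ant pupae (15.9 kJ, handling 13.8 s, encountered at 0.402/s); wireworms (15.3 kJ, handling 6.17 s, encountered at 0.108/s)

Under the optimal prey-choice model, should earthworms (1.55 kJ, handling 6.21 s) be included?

No

Current rate: (0.402×15.9 + 0.108×15.3)/(1 + 0.402×13.8 + 0.108×6.17) = 1.115 kJ/s.
Profitability of earthworms: 1.55/6.21 = 0.2496 kJ/s.
Since 0.2496 < R, time spent handling earthworms is better spent searching.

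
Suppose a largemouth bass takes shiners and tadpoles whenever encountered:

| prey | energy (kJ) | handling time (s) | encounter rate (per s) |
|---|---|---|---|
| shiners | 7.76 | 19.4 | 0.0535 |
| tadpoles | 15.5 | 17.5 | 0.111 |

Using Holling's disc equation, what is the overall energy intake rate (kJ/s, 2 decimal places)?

0.54 kJ/s

Energy encountered per unit search time: 0.0535×7.76 + 0.111×15.5 = 2.136 kJ/s.
Handling time per unit search time: 0.0535×19.4 + 0.111×17.5 = 2.98.
Rate = 2.136/(1 + 2.98) = 0.5365 kJ/s.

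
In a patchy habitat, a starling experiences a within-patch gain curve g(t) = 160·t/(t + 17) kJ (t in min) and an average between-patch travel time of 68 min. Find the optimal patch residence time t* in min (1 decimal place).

34.0 min

Optimal t* satisfies g'(t*) = g(t*)/(T + t*).
g'(t) = 160·17/(t + 17)². Setting 160·17/(t+17)² = 160t/[(t+17)(68+t)] gives 17(68+t) = t(t+17), so t² = 17×68 = 1156.
t* = √1156 = 34 min.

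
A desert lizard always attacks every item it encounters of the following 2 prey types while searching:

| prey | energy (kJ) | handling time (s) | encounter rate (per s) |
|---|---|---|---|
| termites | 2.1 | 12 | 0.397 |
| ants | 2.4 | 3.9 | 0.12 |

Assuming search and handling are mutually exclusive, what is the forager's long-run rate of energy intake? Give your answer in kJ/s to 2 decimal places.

0.18 kJ/s

R = Σλ_iE_i / (1 + Σλ_ih_i)
Numerator: 0.397×2.1 + 0.12×2.4 = 1.122
Denominator: 1 + 0.397×12 + 0.12×3.9 = 6.232
R = 1.122/6.232 = 0.18 kJ/s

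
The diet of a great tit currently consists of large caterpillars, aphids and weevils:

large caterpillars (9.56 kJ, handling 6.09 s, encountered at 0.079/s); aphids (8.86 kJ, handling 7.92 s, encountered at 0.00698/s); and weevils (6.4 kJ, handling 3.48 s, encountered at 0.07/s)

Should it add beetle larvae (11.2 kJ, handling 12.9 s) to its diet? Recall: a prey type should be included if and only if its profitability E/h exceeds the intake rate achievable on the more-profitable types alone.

Yes

On large caterpillars, aphids and weevils alone, R = ΣλE/(1+Σλh) = 1.265/1.78 = 0.7107 kJ/s.
beetle larvae: E/h = 11.2/12.9 = 0.8682 kJ/s.
Since 0.8682 > R, including beetle larvae increases the long-run rate.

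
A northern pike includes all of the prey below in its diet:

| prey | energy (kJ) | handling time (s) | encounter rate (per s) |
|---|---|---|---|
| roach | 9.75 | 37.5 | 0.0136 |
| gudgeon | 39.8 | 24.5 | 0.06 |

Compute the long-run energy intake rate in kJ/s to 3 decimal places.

0.846 kJ/s

R = (0.0136×9.75 + 0.06×39.8) / (1 + 0.0136×37.5 + 0.06×24.5) = 2.521/2.98 = 0.8458 kJ/s.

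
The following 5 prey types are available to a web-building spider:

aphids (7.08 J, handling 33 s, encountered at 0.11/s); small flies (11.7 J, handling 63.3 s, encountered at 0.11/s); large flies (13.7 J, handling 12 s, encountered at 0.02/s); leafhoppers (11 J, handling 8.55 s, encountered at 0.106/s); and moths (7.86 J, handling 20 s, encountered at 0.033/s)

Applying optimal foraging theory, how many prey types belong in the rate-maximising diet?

Profitabilities (E/h, J/s): leafhoppers 1.29, large flies 1.14, moths 0.393, aphids 0.215, small flies 0.185. Add prey in this order while the next type's profitability exceeds the intake rate on those already taken.
Rate on top 1: 0.6117. large flies: 1.14 > 0.6117 → include.
Rate on top 2: 0.6709. moths: 0.393 < 0.6709 → exclude; stop.
Optimal diet: leafhoppers, large flies — 2 of 5 types.

2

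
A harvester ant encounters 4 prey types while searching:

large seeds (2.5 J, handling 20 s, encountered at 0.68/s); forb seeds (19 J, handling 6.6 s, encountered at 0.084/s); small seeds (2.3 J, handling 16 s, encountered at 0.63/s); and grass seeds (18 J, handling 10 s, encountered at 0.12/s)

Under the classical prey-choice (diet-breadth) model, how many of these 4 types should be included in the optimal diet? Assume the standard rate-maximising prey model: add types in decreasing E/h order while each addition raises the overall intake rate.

Rank by E/h (J/s): forb seeds 2.88, grass seeds 1.8, small seeds 0.144, large seeds 0.125. Include each in turn until the next type's E/h falls below the running intake rate.
Rate on top 1: 1.027. grass seeds: 1.8 > 1.027 → include.
Rate on top 2: 1.364. small seeds: 0.144 < 1.364 → exclude; stop.
Optimal diet: forb seeds, grass seeds — 2 of 4 types.

2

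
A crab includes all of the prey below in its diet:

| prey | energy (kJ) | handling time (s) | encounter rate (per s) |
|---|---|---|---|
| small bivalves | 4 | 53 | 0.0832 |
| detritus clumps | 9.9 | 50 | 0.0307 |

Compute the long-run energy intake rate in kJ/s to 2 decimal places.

Energy encountered per unit search time: 0.0832×4 + 0.0307×9.9 = 0.6367 kJ/s.
Handling time per unit search time: 0.0832×53 + 0.0307×50 = 5.945.
Rate = 0.6367/(1 + 5.945) = 0.09169 kJ/s.

0.09 kJ/s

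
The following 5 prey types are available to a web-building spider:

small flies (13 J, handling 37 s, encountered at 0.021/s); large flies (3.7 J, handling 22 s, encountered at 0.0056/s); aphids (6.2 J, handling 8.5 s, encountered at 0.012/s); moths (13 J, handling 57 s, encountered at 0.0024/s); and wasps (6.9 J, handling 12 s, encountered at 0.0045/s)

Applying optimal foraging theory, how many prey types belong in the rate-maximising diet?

4

Profitabilities (E/h, J/s): aphids 0.729, wasps 0.575, small flies 0.351, moths 0.228, large flies 0.168. Add prey in this order while the next type's profitability exceeds the intake rate on those already taken.
Rate on top 1: 0.06751. wasps: 0.575 > 0.06751 → include.
Rate on top 2: 0.09122. small flies: 0.351 > 0.09122 → include.
Rate on top 3: 0.1958. moths: 0.228 > 0.1958 → include.
Rate on top 4: 0.1979. large flies: 0.168 < 0.1979 → exclude; stop.
Optimal diet: aphids, wasps, small flies, moths — 4 of 5 types.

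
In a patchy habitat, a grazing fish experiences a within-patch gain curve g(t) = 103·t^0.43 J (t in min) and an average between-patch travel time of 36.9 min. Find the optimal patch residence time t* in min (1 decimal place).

27.8 min

Optimal t* satisfies g'(t*) = g(t*)/(T + t*).
g'(t) = 0.43·103·t^-0.57. Setting 0.43·103·t^-0.57 = 103·t^0.43/(36.9+t) gives 0.43(36.9+t) = t, so 0.57·t = 0.43×36.9.
t* = 0.43×36.9/0.57 = 27.84 min.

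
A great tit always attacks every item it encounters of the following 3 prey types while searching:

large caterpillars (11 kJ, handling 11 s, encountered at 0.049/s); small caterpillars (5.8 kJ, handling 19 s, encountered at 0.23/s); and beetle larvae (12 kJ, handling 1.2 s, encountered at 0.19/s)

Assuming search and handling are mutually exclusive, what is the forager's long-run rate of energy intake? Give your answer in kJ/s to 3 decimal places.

0.677 kJ/s

R = Σλ_iE_i / (1 + Σλ_ih_i)
Numerator: 0.049×11 + 0.23×5.8 + 0.19×12 = 4.153
Denominator: 1 + 0.049×11 + 0.23×19 + 0.19×1.2 = 6.137
R = 4.153/6.137 = 0.6767 kJ/s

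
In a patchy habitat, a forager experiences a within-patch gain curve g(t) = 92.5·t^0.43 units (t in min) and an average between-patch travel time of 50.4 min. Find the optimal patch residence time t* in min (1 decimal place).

38.0 min

By the marginal value theorem, leave when the instantaneous gain rate g'(t) equals the habitat-wide average g(t)/(T + t).
g'(t) = 0.43·92.5·t^-0.57. Setting 0.43·92.5·t^-0.57 = 92.5·t^0.43/(50.4+t) gives 0.43(50.4+t) = t, so 0.57·t = 0.43×50.4.
t* = 0.43×50.4/0.57 = 38.02 min.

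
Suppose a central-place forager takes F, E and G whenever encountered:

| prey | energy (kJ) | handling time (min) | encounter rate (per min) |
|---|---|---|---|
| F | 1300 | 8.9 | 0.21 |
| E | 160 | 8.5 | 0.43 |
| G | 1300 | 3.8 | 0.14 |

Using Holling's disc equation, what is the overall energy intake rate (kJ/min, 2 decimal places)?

R = Σλ_iE_i / (1 + Σλ_ih_i)
Numerator: 0.21×1300 + 0.43×160 + 0.14×1300 = 523.8
Denominator: 1 + 0.21×8.9 + 0.43×8.5 + 0.14×3.8 = 7.056
R = 523.8/7.056 = 74.23 kJ/min

74.23 kJ/min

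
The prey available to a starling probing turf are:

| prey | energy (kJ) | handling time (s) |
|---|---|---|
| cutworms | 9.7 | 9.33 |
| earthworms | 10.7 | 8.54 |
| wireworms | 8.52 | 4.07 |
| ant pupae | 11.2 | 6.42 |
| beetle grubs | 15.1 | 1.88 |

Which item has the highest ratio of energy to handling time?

Profitability E/h (kJ/s): cutworms = 9.7/9.33 = 1.04, earthworms = 10.7/8.54 = 1.25, wireworms = 8.52/4.07 = 2.09, ant pupae = 11.2/6.42 = 1.74, beetle grubs = 15.1/1.88 = 8.03.
Ranked: beetle grubs > wireworms > ant pupae > earthworms > cutworms.

beetle grubs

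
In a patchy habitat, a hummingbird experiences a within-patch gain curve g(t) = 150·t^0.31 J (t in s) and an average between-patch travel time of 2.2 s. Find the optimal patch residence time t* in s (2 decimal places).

Maximise g(t)/(T+t): set derivative to zero → g'(t)(T+t) = g(t).
g'(t) = 0.31·150·t^-0.69. Setting 0.31·150·t^-0.69 = 150·t^0.31/(2.2+t) gives 0.31(2.2+t) = t, so 0.69·t = 0.31×2.2.
t* = 0.31×2.2/0.69 = 0.9884 s.

0.99 s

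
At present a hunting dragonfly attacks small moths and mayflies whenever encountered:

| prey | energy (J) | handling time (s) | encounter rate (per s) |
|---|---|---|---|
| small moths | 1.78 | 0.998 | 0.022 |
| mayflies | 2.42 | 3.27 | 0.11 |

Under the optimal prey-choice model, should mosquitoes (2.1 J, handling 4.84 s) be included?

Yes

Current rate: (0.022×1.78 + 0.11×2.42)/(1 + 0.022×0.998 + 0.11×3.27) = 0.221 J/s.
mosquitoes: E/h = 2.1/4.84 = 0.4339 J/s.
Since 0.4339 > R, including mosquitoes increases the long-run rate.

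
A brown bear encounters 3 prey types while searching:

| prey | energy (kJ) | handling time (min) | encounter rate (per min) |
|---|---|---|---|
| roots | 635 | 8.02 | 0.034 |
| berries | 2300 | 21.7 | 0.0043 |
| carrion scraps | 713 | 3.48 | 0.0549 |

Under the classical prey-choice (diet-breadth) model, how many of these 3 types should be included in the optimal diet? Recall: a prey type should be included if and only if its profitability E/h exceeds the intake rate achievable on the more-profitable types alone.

Rank by E/h (kJ/min): carrion scraps 205, berries 106, roots 79.2. Include each in turn until the next type's E/h falls below the running intake rate.
Rate on top 1: 32.86. berries: 106 > 32.86 → include.
Rate on top 2: 38.18. roots: 79.2 > 38.18 → include.
Optimal diet: carrion scraps, berries, roots — 3 of 3 types.

3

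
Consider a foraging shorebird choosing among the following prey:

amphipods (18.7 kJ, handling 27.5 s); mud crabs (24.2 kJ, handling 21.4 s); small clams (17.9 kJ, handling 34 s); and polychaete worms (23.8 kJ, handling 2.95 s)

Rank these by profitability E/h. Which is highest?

polychaete worms

Profitability E/h (kJ/s): amphipods = 18.7/27.5 = 0.68, mud crabs = 24.2/21.4 = 1.13, small clams = 17.9/34 = 0.526, polychaete worms = 23.8/2.95 = 8.07.
Ranked: polychaete worms > mud crabs > amphipods > small clams.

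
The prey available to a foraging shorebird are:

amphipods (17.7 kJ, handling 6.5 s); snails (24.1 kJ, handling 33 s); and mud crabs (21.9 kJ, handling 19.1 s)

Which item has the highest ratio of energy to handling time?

amphipods

In descending order of E/h:
amphipods: 17.7/6.5 = 2.72 kJ/s
mud crabs: 21.9/19.1 = 1.15 kJ/s
snails: 24.1/33 = 0.73 kJ/s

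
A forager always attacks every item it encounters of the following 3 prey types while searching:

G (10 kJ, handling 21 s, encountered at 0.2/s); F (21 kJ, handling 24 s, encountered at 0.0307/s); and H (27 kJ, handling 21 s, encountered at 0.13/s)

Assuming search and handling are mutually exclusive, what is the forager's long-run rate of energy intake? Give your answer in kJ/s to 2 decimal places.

0.71 kJ/s

Energy encountered per unit search time: 0.2×10 + 0.0307×21 + 0.13×27 = 6.155 kJ/s.
Handling time per unit search time: 0.2×21 + 0.0307×24 + 0.13×21 = 7.667.
Rate = 6.155/(1 + 7.667) = 0.7101 kJ/s.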